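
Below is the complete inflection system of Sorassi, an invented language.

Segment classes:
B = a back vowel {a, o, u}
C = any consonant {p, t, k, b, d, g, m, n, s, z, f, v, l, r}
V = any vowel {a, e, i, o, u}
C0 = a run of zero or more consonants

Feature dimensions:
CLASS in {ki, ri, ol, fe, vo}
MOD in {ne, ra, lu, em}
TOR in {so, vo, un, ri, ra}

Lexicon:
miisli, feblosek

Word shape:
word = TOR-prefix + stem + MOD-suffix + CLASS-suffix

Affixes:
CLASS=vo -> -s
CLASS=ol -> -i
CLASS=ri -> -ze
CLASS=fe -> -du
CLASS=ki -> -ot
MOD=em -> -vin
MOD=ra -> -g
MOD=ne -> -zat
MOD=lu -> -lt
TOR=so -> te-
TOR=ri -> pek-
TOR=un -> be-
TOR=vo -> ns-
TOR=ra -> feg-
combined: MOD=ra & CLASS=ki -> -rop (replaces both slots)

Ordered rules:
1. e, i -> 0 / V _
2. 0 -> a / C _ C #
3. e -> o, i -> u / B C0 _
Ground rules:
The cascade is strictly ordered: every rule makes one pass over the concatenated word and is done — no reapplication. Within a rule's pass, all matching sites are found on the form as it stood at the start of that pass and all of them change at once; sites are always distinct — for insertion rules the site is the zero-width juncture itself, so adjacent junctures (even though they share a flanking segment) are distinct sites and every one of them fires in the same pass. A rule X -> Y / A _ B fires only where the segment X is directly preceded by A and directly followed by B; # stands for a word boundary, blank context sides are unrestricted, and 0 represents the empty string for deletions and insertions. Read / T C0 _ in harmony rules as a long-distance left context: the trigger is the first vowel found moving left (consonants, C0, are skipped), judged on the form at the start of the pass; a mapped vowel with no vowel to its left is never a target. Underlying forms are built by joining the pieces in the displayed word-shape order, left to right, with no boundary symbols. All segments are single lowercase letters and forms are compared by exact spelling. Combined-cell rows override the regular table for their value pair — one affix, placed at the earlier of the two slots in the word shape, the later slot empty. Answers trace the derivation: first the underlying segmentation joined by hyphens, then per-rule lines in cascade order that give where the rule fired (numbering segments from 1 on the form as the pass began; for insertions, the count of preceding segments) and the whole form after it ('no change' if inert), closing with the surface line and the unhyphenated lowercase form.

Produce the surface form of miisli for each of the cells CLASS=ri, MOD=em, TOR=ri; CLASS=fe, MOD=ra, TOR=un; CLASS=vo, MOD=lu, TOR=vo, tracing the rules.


cell CLASS=ri, MOD=em, TOR=ri:
underlying: pek-miisli-vin-ze
1. e, i -> 0 / V _: fires at position(s) 6: pekmislivinze
2. 0 -> a / C _ C #: no change
3. e -> o, i -> u / B C0 _: no change
surface: pekmislivinze

cell CLASS=fe, MOD=ra, TOR=un:
underlying: be-miisli-g-du
1. e, i -> 0 / V _: fires at position(s) 5: bemisligdu
2. 0 -> a / C _ C #: no change
3. e -> o, i -> u / B C0 _: no change
surface: bemisligdu

cell CLASS=vo, MOD=lu, TOR=vo:
underlying: ns-miisli-lt-s
1. e, i -> 0 / V _: fires at position(s) 5: nsmislilts
2. 0 -> a / C _ C #: inserts after position(s) 9: nsmisliltas
3. e -> o, i -> u / B C0 _: no change
surface: nsmisliltas


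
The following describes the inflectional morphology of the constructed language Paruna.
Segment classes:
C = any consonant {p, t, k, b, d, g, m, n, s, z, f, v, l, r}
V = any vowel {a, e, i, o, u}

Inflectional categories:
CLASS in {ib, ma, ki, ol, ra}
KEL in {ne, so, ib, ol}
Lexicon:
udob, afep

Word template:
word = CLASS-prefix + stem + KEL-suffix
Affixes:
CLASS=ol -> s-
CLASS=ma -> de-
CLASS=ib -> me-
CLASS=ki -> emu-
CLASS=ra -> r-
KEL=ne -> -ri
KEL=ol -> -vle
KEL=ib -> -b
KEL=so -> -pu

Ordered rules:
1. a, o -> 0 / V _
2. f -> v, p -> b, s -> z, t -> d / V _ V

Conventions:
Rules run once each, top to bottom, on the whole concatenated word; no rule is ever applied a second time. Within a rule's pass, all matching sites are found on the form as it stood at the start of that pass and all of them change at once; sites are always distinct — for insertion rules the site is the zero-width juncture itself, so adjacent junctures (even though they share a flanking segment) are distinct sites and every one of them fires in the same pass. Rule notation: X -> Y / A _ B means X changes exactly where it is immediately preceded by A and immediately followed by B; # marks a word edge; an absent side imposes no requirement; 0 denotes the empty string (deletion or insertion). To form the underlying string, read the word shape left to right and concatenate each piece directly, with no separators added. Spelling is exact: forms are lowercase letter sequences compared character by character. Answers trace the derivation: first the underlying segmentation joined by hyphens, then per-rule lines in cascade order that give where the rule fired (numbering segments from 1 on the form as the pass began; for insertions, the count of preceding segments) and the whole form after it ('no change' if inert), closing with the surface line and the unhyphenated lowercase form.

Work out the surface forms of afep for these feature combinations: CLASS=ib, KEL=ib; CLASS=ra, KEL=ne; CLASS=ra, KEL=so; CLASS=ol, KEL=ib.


cell CLASS=ib, KEL=ib:
underlying: me-afep-b
1. a, o -> 0 / V _: fires at position(s) 3: mefepb
2. f -> v, p -> b, s -> z, t -> d / V _ V: fires at position(s) 3: mevepb
surface: mevepb

cell CLASS=ra, KEL=ne:
underlying: r-afep-ri
1. a, o -> 0 / V _: no change
2. f -> v, p -> b, s -> z, t -> d / V _ V: fires at position(s) 3: ravepri
surface: ravepri

cell CLASS=ra, KEL=so:
underlying: r-afep-pu
1. a, o -> 0 / V _: no change
2. f -> v, p -> b, s -> z, t -> d / V _ V: fires at position(s) 3: raveppu
surface: raveppu

cell CLASS=ol, KEL=ib:
underlying: s-afep-b
1. a, o -> 0 / V _: no change
2. f -> v, p -> b, s -> z, t -> d / V _ V: fires at position(s) 3: savepb
surface: savepb


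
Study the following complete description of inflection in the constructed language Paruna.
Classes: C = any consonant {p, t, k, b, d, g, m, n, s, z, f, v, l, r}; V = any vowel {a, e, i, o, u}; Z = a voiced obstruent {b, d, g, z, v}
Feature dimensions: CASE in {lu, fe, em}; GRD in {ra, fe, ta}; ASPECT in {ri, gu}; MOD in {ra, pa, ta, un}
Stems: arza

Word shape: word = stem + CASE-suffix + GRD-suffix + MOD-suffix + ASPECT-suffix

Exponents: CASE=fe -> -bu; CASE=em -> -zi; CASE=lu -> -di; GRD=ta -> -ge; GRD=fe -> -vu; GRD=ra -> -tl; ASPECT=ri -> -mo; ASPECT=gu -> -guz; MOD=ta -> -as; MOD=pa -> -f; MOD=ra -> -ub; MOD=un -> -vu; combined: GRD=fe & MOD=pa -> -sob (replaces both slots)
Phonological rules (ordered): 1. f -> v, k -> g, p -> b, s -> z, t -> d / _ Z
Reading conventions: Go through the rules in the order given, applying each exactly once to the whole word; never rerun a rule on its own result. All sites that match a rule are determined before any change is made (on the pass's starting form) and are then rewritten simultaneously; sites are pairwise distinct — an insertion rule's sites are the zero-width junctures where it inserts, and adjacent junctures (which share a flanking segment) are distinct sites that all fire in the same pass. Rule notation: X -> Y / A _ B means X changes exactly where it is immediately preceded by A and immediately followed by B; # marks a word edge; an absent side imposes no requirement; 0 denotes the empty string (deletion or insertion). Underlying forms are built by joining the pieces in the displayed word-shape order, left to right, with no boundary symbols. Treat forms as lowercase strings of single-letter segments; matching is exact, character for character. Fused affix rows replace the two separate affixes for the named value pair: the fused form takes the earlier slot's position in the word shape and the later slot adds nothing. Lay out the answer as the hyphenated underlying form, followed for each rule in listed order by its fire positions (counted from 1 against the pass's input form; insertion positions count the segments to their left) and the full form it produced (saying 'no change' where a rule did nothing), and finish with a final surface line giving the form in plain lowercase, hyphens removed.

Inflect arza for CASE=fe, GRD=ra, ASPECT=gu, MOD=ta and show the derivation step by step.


underlying: arza-bu-tl-as-guz
1. f -> v, k -> g, p -> b, s -> z, t -> d / _ Z: fires at position(s) 10: arzabutlazguz
surface: arzabutlazguz


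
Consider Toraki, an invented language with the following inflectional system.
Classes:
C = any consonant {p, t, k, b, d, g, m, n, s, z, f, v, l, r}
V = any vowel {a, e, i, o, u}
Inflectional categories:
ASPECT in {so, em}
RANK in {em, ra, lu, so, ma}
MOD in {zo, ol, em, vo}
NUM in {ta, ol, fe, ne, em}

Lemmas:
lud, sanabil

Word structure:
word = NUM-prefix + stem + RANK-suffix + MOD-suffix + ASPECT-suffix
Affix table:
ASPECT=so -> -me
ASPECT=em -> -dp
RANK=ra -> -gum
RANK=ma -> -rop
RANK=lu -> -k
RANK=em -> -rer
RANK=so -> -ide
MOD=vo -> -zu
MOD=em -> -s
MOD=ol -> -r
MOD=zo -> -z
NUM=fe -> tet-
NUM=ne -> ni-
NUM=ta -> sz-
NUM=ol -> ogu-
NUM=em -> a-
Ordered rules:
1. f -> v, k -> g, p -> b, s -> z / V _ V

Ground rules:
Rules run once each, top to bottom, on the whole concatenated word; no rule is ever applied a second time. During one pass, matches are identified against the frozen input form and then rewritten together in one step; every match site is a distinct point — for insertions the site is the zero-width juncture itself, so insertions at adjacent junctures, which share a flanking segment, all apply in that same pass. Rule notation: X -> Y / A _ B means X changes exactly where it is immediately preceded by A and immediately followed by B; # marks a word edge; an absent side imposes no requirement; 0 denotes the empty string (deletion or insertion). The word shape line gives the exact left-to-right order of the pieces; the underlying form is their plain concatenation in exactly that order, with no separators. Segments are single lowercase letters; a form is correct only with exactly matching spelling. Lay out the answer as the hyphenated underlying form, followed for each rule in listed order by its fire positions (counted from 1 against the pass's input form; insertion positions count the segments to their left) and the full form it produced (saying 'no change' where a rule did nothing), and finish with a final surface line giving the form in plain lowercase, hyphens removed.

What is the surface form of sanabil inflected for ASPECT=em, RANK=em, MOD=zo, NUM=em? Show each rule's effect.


underlying: a-sanabil-rer-z-dp
1. f -> v, k -> g, p -> b, s -> z / V _ V: fires at position(s) 2: azanabilrerzdp
surface: azanabilrerzdp


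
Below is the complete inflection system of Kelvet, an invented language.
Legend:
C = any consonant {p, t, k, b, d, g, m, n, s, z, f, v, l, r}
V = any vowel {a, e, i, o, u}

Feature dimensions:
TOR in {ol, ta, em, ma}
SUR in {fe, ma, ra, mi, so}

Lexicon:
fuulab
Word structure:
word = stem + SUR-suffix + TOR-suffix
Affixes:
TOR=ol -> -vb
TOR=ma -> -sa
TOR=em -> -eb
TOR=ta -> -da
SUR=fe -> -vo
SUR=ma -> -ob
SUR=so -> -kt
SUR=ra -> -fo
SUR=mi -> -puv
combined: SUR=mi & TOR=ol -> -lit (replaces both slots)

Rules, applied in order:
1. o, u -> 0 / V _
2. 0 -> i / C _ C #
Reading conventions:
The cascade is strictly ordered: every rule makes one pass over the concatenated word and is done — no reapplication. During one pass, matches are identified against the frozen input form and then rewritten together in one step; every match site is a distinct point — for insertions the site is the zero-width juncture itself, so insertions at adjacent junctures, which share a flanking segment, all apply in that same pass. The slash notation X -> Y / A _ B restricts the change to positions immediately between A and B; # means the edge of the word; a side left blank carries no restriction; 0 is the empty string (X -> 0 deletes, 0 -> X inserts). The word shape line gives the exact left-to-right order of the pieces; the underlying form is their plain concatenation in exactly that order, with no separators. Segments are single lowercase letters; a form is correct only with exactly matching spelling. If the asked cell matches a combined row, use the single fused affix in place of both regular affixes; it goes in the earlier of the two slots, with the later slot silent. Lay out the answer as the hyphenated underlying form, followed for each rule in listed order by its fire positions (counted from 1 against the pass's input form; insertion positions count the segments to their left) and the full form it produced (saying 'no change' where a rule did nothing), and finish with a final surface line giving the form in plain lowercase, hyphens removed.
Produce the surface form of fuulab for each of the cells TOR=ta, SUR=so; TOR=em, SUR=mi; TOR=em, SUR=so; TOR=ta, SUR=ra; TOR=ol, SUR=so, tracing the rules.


cell TOR=ta, SUR=so:
underlying: fuulab-kt-da
1. o, u -> 0 / V _: fires at position(s) 3: fulabktda
2. 0 -> i / C _ C #: no change
surface: fulabktda

cell TOR=em, SUR=mi:
underlying: fuulab-puv-eb
1. o, u -> 0 / V _: fires at position(s) 3: fulabpuveb
2. 0 -> i / C _ C #: no change
surface: fulabpuveb

cell TOR=em, SUR=so:
underlying: fuulab-kt-eb
1. o, u -> 0 / V _: fires at position(s) 3: fulabkteb
2. 0 -> i / C _ C #: no change
surface: fulabkteb

cell TOR=ta, SUR=ra:
underlying: fuulab-fo-da
1. o, u -> 0 / V _: fires at position(s) 3: fulabfoda
2. 0 -> i / C _ C #: no change
surface: fulabfoda

cell TOR=ol, SUR=so:
underlying: fuulab-kt-vb
1. o, u -> 0 / V _: fires at position(s) 3: fulabktvb
2. 0 -> i / C _ C #: inserts after position(s) 8: fulabktvib
surface: fulabktvib


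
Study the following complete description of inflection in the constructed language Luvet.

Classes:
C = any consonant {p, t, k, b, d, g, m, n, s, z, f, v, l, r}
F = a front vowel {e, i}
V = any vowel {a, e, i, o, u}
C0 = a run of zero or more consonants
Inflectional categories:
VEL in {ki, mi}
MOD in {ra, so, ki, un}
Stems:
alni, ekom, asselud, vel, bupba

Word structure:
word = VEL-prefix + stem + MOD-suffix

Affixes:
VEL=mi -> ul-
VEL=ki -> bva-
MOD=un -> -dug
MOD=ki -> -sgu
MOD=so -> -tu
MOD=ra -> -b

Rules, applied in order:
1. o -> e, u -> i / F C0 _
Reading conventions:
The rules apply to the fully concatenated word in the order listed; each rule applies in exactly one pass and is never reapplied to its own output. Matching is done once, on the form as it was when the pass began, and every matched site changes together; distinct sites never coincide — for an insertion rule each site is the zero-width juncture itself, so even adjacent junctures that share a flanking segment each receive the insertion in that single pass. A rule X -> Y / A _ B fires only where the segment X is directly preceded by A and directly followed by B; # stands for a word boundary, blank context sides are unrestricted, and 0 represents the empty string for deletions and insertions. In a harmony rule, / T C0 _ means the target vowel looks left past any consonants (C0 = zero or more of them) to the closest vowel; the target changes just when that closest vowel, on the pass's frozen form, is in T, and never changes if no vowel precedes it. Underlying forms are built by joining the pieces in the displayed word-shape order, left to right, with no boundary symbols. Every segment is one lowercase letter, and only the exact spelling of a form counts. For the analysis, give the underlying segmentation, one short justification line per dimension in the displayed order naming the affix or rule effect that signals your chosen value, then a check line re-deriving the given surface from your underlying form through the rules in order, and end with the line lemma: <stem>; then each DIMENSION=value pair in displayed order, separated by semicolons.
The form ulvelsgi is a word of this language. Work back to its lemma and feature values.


underlying: ul-vel-sgu
VEL=mi - signalled by the affix ul-
MOD=ki - signalled by the affix -sgu
check: ulvelsgu -> ulvelsgi
lemma: vel; VEL=mi; MOD=ki


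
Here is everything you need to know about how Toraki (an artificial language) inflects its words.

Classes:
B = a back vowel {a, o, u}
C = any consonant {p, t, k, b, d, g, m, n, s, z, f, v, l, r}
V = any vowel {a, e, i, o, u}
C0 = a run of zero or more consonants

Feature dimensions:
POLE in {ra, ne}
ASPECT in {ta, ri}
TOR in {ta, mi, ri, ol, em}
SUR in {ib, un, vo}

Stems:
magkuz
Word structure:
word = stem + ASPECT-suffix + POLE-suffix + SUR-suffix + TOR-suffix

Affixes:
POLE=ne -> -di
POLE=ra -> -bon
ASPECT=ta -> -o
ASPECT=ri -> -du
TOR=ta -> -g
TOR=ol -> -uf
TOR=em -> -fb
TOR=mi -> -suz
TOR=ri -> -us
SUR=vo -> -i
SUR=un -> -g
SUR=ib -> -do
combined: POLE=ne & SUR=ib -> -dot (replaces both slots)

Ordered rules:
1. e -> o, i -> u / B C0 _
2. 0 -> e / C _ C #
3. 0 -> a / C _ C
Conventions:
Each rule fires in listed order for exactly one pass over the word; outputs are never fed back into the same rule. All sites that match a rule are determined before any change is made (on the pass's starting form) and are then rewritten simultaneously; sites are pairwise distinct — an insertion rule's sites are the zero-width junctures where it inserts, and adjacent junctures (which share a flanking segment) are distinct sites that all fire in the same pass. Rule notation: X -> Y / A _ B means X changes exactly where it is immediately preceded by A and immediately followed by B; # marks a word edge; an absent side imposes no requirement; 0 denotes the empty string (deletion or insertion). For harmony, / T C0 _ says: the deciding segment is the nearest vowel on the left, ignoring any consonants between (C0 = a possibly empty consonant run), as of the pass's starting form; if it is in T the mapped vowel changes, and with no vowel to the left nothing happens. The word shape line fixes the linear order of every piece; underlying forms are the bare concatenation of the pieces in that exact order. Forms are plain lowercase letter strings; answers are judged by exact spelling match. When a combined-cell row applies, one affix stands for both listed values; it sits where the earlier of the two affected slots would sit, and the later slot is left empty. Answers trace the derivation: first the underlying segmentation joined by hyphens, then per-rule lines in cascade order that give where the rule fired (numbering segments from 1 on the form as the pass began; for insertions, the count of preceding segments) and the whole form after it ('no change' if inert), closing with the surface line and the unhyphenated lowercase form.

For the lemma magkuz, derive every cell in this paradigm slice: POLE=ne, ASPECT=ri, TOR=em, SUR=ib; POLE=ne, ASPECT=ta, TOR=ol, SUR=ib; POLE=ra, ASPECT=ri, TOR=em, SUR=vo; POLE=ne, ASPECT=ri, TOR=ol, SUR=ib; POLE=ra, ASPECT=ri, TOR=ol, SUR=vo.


cell POLE=ne, ASPECT=ri, TOR=em, SUR=ib:
underlying: magkuz-du-dot-fb
1. e -> o, i -> u / B C0 _: no change
2. 0 -> e / C _ C #: inserts after position(s) 12: magkuzdudotfeb
3. 0 -> a / C _ C: inserts after position(s) 3, 6, 11: magakuzadudotafeb
surface: magakuzadudotafeb

cell POLE=ne, ASPECT=ta, TOR=ol, SUR=ib:
underlying: magkuz-o-dot-uf
1. e -> o, i -> u / B C0 _: no change
2. 0 -> e / C _ C #: no change
3. 0 -> a / C _ C: inserts after position(s) 3: magakuzodotuf
surface: magakuzodotuf

cell POLE=ra, ASPECT=ri, TOR=em, SUR=vo:
underlying: magkuz-du-bon-i-fb
1. e -> o, i -> u / B C0 _: fires at position(s) 12: magkuzdubonufb
2. 0 -> e / C _ C #: inserts after position(s) 13: magkuzdubonufeb
3. 0 -> a / C _ C: inserts after position(s) 3, 6: magakuzadubonufeb
surface: magakuzadubonufeb

cell POLE=ne, ASPECT=ri, TOR=ol, SUR=ib:
underlying: magkuz-du-dot-uf
1. e -> o, i -> u / B C0 _: no change
2. 0 -> e / C _ C #: no change
3. 0 -> a / C _ C: inserts after position(s) 3, 6: magakuzadudotuf
surface: magakuzadudotuf

cell POLE=ra, ASPECT=ri, TOR=ol, SUR=vo:
underlying: magkuz-du-bon-i-uf
1. e -> o, i -> u / B C0 _: fires at position(s) 12: magkuzdubonuuf
2. 0 -> e / C _ C #: no change
3. 0 -> a / C _ C: inserts after position(s) 3, 6: magakuzadubonuuf
surface: magakuzadubonuuf


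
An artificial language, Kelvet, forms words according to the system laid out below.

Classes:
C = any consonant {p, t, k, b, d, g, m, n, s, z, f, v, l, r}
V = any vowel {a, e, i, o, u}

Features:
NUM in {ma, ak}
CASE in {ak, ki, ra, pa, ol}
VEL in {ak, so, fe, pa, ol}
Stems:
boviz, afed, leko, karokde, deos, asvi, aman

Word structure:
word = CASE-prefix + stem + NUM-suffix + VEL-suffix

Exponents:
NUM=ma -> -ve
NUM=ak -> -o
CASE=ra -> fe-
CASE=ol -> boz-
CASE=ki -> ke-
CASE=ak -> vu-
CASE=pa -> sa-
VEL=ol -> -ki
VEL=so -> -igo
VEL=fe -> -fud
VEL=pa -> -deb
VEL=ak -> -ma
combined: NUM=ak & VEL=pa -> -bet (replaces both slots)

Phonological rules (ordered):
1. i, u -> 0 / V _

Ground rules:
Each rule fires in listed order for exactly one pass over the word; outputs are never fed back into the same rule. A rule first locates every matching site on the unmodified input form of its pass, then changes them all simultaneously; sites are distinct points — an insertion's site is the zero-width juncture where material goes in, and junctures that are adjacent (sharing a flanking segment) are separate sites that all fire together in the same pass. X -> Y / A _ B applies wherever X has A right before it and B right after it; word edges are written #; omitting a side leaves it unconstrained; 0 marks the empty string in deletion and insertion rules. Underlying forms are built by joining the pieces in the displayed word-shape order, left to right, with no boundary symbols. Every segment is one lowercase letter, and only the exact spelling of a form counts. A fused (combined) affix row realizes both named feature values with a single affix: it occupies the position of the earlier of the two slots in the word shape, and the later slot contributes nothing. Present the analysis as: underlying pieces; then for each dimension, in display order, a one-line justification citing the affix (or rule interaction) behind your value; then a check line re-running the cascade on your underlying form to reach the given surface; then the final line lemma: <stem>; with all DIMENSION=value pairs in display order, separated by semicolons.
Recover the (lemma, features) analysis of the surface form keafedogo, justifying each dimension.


underlying: ke-afed-o-igo
NUM=ak - signalled by the affix -o
CASE=ki - signalled by the affix ke-
VEL=so - signalled by the affix -igo
check: keafedoigo -> keafedogo
lemma: afed; NUM=ak; CASE=ki; VEL=so


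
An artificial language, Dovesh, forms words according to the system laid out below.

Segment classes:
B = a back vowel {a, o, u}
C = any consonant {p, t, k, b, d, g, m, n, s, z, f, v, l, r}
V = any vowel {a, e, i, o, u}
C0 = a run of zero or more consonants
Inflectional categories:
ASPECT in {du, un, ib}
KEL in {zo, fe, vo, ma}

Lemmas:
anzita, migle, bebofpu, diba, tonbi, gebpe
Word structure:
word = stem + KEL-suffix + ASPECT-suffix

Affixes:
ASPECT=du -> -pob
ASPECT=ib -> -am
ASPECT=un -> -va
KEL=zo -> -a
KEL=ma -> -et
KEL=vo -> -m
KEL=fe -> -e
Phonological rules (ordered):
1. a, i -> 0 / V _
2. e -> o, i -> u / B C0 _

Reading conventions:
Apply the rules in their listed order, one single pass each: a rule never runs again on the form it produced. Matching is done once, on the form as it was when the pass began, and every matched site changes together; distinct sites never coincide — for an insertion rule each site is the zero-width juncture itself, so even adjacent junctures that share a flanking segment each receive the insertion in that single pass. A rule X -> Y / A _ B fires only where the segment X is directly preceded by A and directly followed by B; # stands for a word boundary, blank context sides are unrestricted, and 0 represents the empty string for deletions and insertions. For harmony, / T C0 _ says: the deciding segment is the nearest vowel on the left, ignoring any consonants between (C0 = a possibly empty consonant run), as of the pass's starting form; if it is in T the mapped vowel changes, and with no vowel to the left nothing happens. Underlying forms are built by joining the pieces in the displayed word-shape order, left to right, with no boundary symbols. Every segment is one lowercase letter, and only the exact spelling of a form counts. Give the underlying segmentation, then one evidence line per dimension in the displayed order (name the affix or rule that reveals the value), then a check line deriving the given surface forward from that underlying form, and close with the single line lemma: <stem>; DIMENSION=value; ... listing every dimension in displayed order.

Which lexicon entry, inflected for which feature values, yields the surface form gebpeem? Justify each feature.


underlying: gebpe-e-am
ASPECT=ib - signalled by the affix -am
KEL=fe - signalled by the affix -e
check: gebpeeam -> gebpeem -> gebpeem
lemma: gebpe; ASPECT=ib; KEL=fe


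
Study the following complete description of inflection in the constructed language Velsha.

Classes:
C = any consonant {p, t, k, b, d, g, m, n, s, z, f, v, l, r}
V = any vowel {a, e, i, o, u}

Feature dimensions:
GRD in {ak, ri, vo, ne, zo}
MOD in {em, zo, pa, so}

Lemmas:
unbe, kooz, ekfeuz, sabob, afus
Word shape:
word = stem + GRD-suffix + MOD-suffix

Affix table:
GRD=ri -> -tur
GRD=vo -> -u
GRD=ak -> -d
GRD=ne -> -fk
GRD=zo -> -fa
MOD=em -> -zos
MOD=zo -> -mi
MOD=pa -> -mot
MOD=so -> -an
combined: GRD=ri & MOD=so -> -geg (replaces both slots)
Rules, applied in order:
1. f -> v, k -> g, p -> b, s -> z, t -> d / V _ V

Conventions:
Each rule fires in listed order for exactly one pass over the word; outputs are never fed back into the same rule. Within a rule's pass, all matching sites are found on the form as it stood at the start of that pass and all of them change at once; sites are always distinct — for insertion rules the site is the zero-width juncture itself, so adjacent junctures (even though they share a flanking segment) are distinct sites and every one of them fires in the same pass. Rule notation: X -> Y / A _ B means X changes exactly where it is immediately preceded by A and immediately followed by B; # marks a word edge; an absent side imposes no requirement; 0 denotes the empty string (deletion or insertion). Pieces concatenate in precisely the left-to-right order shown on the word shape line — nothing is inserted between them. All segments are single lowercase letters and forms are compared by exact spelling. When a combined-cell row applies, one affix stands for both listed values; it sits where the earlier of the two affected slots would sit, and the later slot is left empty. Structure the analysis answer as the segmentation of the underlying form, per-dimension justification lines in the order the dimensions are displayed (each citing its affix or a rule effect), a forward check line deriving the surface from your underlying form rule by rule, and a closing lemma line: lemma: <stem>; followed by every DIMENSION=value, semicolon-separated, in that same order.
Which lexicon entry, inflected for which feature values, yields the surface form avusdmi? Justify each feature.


underlying: afus-d-mi
GRD=ak - signalled by the affix -d
MOD=zo - signalled by the affix -mi
check: afusdmi -> avusdmi
lemma: afus; GRD=ak; MOD=zo


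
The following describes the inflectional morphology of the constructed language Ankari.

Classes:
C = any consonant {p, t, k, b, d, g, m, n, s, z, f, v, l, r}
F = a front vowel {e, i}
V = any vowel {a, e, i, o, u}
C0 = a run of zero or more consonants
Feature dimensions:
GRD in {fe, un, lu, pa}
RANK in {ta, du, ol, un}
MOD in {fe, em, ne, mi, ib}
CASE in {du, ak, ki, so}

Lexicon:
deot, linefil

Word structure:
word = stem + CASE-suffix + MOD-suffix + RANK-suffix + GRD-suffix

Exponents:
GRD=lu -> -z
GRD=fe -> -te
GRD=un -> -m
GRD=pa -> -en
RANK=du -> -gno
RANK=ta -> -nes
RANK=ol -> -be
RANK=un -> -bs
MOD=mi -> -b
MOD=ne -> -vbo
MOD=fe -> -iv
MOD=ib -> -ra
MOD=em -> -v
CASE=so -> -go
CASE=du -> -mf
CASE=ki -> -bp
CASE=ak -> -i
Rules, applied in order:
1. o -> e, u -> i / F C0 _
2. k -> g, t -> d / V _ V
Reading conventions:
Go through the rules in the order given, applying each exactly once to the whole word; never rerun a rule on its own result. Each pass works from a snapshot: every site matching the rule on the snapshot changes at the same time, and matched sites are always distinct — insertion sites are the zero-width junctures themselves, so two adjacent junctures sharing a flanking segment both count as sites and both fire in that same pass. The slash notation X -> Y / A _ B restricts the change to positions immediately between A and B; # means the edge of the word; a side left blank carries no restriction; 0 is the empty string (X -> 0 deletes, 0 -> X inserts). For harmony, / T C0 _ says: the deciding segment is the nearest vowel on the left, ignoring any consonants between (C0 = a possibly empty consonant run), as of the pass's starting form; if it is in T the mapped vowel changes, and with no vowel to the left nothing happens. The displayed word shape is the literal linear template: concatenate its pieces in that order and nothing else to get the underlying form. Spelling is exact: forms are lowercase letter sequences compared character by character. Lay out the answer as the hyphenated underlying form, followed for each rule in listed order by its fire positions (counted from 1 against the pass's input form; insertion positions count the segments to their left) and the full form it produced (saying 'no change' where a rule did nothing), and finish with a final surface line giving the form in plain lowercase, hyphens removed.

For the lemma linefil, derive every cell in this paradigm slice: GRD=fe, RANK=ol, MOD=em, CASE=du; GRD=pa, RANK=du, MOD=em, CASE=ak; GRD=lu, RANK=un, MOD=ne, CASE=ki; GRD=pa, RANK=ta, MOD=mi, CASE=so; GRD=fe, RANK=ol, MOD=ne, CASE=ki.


cell GRD=fe, RANK=ol, MOD=em, CASE=du:
underlying: linefil-mf-v-be-te
1. o -> e, u -> i / F C0 _: no change
2. k -> g, t -> d / V _ V: fires at position(s) 13: linefilmfvbede
surface: linefilmfvbede

cell GRD=pa, RANK=du, MOD=em, CASE=ak:
underlying: linefil-i-v-gno-en
1. o -> e, u -> i / F C0 _: fires at position(s) 12: linefilivgneen
2. k -> g, t -> d / V _ V: no change
surface: linefilivgneen

cell GRD=lu, RANK=un, MOD=ne, CASE=ki:
underlying: linefil-bp-vbo-bs-z
1. o -> e, u -> i / F C0 _: fires at position(s) 12: linefilbpvbebsz
2. k -> g, t -> d / V _ V: no change
surface: linefilbpvbebsz

cell GRD=pa, RANK=ta, MOD=mi, CASE=so:
underlying: linefil-go-b-nes-en
1. o -> e, u -> i / F C0 _: fires at position(s) 9: linefilgebnesen
2. k -> g, t -> d / V _ V: no change
surface: linefilgebnesen

cell GRD=fe, RANK=ol, MOD=ne, CASE=ki:
underlying: linefil-bp-vbo-be-te
1. o -> e, u -> i / F C0 _: fires at position(s) 12: linefilbpvbebete
2. k -> g, t -> d / V _ V: fires at position(s) 15: linefilbpvbebede
surface: linefilbpvbebede


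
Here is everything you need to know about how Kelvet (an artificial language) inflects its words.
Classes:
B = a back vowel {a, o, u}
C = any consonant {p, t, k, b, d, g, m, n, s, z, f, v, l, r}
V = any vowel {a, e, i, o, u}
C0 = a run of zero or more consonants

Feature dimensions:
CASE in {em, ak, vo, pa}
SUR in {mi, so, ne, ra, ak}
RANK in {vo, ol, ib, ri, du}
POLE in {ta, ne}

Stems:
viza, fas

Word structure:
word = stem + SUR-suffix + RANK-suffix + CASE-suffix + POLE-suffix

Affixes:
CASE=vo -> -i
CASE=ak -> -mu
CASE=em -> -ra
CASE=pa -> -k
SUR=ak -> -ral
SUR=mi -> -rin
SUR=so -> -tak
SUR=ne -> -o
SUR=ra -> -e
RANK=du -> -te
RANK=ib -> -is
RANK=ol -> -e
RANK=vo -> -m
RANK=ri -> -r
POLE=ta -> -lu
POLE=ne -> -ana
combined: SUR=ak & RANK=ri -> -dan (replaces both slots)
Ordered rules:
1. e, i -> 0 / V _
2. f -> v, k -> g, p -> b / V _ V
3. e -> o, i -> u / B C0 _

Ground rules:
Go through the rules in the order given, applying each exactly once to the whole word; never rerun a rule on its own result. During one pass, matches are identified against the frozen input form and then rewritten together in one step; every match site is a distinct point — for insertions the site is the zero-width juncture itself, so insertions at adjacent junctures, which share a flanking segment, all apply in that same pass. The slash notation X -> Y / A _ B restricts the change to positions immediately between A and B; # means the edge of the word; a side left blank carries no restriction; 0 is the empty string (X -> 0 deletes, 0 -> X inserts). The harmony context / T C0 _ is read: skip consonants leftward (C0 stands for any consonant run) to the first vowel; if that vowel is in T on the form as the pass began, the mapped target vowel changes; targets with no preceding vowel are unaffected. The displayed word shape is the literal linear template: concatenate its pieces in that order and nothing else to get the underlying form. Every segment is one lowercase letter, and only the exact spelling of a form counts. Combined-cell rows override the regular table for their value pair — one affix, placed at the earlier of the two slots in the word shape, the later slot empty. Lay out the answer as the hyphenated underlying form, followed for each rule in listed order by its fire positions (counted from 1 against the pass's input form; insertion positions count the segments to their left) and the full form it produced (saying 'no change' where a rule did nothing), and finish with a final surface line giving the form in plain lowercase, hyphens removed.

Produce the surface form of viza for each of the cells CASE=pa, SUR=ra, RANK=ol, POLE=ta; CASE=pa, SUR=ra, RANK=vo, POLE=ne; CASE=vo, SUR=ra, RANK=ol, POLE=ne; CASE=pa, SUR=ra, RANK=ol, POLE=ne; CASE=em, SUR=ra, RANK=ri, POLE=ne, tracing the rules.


cell CASE=pa, SUR=ra, RANK=ol, POLE=ta:
underlying: viza-e-e-k-lu
1. e, i -> 0 / V _: fires at position(s) 5, 6: vizaklu
2. f -> v, k -> g, p -> b / V _ V: no change
3. e -> o, i -> u / B C0 _: no change
surface: vizaklu

cell CASE=pa, SUR=ra, RANK=vo, POLE=ne:
underlying: viza-e-m-k-ana
1. e, i -> 0 / V _: fires at position(s) 5: vizamkana
2. f -> v, k -> g, p -> b / V _ V: no change
3. e -> o, i -> u / B C0 _: no change
surface: vizamkana

cell CASE=vo, SUR=ra, RANK=ol, POLE=ne:
underlying: viza-e-e-i-ana
1. e, i -> 0 / V _: fires at position(s) 5, 6, 7: vizaana
2. f -> v, k -> g, p -> b / V _ V: no change
3. e -> o, i -> u / B C0 _: no change
surface: vizaana

cell CASE=pa, SUR=ra, RANK=ol, POLE=ne:
underlying: viza-e-e-k-ana
1. e, i -> 0 / V _: fires at position(s) 5, 6: vizakana
2. f -> v, k -> g, p -> b / V _ V: fires at position(s) 5: vizagana
3. e -> o, i -> u / B C0 _: no change
surface: vizagana

cell CASE=em, SUR=ra, RANK=ri, POLE=ne:
underlying: viza-e-r-ra-ana
1. e, i -> 0 / V _: fires at position(s) 5: vizarraana
2. f -> v, k -> g, p -> b / V _ V: no change
3. e -> o, i -> u / B C0 _: no change
surface: vizarraana


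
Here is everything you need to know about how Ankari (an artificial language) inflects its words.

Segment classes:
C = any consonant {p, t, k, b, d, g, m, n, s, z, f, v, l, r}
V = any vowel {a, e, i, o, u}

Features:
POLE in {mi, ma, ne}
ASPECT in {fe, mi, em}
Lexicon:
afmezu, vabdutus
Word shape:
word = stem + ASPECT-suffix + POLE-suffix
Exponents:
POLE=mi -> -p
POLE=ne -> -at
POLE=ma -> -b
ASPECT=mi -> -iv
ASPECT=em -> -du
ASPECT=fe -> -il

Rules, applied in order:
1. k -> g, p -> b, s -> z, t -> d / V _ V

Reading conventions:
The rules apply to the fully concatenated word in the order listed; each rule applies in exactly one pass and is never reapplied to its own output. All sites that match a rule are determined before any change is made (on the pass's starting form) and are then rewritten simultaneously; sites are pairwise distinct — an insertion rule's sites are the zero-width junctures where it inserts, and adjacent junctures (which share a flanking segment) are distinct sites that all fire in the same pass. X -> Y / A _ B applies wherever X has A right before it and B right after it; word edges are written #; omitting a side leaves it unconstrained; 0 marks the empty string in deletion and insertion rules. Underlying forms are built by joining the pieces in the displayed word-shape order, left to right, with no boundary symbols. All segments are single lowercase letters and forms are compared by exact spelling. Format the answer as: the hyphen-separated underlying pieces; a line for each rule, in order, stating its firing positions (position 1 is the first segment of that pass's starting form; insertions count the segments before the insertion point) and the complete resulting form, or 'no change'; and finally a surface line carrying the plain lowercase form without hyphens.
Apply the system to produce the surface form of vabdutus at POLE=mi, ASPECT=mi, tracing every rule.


underlying: vabdutus-iv-p
1. k -> g, p -> b, s -> z, t -> d / V _ V: fires at position(s) 6, 8: vabduduzivp
surface: vabduduzivp


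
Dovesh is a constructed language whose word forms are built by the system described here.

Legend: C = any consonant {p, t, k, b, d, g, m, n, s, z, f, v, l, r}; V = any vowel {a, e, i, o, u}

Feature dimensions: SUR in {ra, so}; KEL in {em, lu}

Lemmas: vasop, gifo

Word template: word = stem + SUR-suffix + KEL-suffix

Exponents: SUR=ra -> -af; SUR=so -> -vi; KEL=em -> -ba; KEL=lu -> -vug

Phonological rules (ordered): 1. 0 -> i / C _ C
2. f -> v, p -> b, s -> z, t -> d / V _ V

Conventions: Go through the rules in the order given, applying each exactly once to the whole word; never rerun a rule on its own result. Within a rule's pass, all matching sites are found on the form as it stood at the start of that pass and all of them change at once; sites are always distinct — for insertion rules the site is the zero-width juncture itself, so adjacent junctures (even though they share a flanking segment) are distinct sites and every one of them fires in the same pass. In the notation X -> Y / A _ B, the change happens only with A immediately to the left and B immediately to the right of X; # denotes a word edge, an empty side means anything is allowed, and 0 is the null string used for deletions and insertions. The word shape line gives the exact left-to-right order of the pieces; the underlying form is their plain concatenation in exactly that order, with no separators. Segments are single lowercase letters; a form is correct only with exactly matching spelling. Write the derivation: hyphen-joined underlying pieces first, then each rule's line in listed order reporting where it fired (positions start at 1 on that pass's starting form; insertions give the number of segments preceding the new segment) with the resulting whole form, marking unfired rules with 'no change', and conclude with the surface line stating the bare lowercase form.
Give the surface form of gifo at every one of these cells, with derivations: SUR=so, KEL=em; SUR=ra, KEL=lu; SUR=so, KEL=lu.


cell SUR=so, KEL=em:
underlying: gifo-vi-ba
1. 0 -> i / C _ C: no change
2. f -> v, p -> b, s -> z, t -> d / V _ V: fires at position(s) 3: givoviba
surface: givoviba

cell SUR=ra, KEL=lu:
underlying: gifo-af-vug
1. 0 -> i / C _ C: inserts after position(s) 6: gifoafivug
2. f -> v, p -> b, s -> z, t -> d / V _ V: fires at position(s) 3, 6: givoavivug
surface: givoavivug

cell SUR=so, KEL=lu:
underlying: gifo-vi-vug
1. 0 -> i / C _ C: no change
2. f -> v, p -> b, s -> z, t -> d / V _ V: fires at position(s) 3: givovivug
surface: givovivug


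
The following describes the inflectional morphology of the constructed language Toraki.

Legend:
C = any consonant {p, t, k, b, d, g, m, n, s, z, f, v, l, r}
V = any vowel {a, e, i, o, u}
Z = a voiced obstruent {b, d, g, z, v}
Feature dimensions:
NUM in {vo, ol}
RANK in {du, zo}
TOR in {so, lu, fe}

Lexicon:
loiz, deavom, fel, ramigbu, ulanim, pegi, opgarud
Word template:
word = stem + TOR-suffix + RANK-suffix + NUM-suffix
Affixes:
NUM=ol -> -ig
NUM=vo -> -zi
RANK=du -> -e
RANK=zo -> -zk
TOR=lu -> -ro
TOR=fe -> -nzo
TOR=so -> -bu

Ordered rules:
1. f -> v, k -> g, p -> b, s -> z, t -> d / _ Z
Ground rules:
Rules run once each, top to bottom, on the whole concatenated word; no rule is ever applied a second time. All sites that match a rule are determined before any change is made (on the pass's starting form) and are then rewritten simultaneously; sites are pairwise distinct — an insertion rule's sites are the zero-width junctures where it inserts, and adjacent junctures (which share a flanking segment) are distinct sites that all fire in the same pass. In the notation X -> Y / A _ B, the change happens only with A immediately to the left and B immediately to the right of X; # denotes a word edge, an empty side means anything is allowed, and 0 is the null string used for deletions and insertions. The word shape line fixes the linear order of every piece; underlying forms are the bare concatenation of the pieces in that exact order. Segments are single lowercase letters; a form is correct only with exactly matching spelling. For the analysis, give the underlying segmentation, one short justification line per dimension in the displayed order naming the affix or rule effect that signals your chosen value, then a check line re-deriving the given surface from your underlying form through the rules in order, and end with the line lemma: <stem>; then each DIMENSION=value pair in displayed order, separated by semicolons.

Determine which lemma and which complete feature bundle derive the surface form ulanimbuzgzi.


underlying: ulanim-bu-zk-zi
NUM=vo - signalled by the affix -zi
RANK=zo - signalled by the affix -zk
TOR=so - signalled by the affix -bu
check: ulanimbuzkzi -> ulanimbuzgzi
lemma: ulanim; NUM=vo; RANK=zo; TOR=so
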